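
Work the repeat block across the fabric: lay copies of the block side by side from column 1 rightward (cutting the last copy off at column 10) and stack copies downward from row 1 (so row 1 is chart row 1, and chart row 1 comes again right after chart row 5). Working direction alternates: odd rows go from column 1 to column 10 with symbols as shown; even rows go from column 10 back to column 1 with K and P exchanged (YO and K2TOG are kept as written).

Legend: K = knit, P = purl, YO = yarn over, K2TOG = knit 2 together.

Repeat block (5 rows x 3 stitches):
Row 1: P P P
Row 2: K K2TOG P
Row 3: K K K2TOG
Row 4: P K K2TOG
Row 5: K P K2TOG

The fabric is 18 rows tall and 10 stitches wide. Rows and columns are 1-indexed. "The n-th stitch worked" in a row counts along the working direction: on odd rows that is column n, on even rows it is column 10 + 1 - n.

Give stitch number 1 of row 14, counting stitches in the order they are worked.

Row 14: (14-1) mod 5 = 3, so use chart row 4. Even row -> WS.
Chart row 4 tiled across columns 1-10: P K K2TOG P K K2TOG P K K2TOG P
WS: work from column 10 back to column 1 (reverse the tiled row), swapping K<->P (YO and K2TOG unchanged).
Row 14 as worked: K K2TOG P K K2TOG P K K2TOG P K
The 1st stitch worked is K.

Result:
K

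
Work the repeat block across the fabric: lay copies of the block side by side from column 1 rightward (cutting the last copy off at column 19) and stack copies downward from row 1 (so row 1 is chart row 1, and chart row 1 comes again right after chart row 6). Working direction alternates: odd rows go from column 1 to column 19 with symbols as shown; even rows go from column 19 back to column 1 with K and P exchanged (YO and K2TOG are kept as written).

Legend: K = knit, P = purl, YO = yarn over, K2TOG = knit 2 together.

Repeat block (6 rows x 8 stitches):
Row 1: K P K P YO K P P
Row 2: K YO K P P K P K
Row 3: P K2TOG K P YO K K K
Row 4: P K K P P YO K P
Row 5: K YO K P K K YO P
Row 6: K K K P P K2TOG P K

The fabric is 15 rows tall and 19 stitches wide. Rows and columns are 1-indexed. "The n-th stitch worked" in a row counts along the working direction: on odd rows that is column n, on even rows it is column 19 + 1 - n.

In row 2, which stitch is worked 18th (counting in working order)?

Row 2: (2-1) mod 6 = 1, so use chart row 2. Even row -> WS.
Chart row 2 tiled across columns 1-19: K YO K P P K P K K YO K P P K P K K YO K
Wrong side: read the tiled row from column 19 down to 1 and exchange K with P (leave YO, K2TOG).
Row 2 as worked: P YO P P K P K K P YO P P K P K K P YO P
The 18th stitch worked is YO.

Stitch:
YO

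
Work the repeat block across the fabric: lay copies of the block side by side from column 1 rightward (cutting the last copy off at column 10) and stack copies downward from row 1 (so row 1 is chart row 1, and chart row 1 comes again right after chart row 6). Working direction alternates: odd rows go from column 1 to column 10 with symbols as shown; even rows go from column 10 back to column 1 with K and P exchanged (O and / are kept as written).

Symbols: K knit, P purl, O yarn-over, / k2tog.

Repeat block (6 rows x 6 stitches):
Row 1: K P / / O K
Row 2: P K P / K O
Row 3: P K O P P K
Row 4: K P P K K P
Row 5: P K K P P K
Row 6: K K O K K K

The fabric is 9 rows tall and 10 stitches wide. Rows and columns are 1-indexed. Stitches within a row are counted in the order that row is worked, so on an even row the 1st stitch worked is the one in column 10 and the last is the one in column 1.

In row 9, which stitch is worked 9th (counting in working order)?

== STITCH ==
O

Derivation:
Row 9 uses chart row ((9-1) mod 6)+1 = 3. Row 9 is odd, so RS.
Chart row 3 tiled across columns 1-10: P K O P P K P K O P
RS row: no reversal, no swap; stitch n worked = column n.
Stitch 9 in working order -> O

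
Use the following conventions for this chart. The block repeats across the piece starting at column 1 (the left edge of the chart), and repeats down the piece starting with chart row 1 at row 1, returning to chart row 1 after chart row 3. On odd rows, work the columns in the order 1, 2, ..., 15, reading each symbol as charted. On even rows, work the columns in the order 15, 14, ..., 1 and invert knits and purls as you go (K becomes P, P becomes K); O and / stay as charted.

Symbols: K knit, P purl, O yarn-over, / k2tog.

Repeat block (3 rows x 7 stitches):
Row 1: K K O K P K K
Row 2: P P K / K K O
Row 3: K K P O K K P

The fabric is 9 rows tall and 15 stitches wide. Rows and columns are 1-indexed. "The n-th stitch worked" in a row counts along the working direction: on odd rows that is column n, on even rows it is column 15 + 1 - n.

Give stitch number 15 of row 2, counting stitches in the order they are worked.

Row 2 uses chart row ((2-1) mod 3)+1 = 2. Row 2 is even, so WS.
Chart row 2 tiled across columns 1-15: P P K / K K O P P K / K K O P
Wrong side: read the tiled row from column 15 down to 1 and exchange K with P (leave O, /).
Row 2 as worked: K O P P / P K K O P P / P K K
The 15th stitch worked is K.

== STITCH ==
K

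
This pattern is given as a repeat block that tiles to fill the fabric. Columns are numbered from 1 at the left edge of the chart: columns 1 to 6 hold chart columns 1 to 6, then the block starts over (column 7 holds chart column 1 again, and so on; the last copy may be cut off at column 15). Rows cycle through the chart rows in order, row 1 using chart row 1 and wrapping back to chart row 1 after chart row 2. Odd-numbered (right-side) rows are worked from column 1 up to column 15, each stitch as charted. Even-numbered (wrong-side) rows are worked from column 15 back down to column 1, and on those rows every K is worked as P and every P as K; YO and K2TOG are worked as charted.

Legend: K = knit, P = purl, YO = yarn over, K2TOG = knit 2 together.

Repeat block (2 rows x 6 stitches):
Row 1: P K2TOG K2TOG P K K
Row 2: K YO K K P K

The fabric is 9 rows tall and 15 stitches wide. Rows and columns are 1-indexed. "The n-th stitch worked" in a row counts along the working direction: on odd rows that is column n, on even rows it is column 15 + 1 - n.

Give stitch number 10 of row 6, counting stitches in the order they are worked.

For row 6: chart row = ((6-1) mod 2) + 1 = 2; this is a WS (even) row.
Chart row 2 tiled across columns 1-15: K YO K K P K K YO K K P K K YO K
WS row: flip the tiled sequence (start at column 15) and apply K<->P; YO and K2TOG stay.
Row 6 as worked: P YO P P K P P YO P P K P P YO P
The 10th stitch worked is P.

Result:
P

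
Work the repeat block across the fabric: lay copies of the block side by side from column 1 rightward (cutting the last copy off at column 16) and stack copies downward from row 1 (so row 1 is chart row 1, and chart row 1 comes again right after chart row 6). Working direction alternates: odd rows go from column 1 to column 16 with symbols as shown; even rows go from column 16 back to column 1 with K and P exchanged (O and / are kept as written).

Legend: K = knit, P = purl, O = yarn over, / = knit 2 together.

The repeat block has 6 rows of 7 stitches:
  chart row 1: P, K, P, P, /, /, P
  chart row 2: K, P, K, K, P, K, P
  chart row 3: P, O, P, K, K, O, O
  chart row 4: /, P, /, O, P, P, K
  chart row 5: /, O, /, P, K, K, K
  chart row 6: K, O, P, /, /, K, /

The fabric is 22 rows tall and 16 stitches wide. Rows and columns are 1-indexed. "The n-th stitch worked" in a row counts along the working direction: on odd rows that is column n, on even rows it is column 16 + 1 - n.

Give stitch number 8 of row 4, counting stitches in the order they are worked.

Result:
K

Derivation:
Row 4 uses chart row ((4-1) mod 6)+1 = 4. Row 4 is even, so WS.
Chart row 4 tiled across columns 1-16: / P / O P P K / P / O P P K / P
WS: work from column 16 back to column 1 (reverse the tiled row), swapping K<->P (O and / unchanged).
Row 4 as worked: K / P K K O / K / P K K O / K /
The 8th stitch worked is K.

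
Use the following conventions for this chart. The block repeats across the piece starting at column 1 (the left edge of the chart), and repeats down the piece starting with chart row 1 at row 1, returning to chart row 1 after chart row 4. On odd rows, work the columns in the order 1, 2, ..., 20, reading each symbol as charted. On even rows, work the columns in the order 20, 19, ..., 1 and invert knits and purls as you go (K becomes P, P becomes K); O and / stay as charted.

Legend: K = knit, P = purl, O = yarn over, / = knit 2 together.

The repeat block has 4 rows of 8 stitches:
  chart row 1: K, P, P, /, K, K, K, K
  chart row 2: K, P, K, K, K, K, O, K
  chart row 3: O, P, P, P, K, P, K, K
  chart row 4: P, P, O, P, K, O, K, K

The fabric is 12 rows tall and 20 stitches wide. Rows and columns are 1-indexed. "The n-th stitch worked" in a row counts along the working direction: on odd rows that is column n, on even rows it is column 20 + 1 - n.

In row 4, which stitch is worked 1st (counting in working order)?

Result:
K

Derivation:
Row 4 uses chart row ((4-1) mod 4)+1 = 4. Row 4 is even, so WS.
Chart row 4 tiled across columns 1-20: P P O P K O K K P P O P K O K K P P O P
WS: work from column 20 back to column 1 (reverse the tiled row), swapping K<->P (O and / unchanged).
Row 4 as worked: K O K K P P O P K O K K P P O P K O K K
The 1st stitch worked is K.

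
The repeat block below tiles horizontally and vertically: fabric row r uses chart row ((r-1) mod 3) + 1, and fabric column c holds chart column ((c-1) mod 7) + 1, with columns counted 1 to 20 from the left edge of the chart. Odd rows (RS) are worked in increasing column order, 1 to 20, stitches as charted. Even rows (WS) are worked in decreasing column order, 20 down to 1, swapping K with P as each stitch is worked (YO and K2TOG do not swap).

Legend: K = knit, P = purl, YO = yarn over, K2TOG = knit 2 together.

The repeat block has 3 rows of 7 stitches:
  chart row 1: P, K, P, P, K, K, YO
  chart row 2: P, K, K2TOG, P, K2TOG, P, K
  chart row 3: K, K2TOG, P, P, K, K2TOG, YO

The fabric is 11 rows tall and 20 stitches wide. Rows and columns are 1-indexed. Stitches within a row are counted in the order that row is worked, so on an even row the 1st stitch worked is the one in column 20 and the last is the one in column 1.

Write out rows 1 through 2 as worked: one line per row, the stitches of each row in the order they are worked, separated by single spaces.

Row 1: chart row 1, RS - tile across columns 1-20 and work as-is.
Row 2: chart row 2, WS - tiled (columns 1-20): P K K2TOG P K2TOG P K P K K2TOG P K2TOG P K P K K2TOG P K2TOG P; work from column 20 back to 1 with K<->P swapped.

Result:
P K P P K K YO P K P P K K YO P K P P K K
K K2TOG K K2TOG P K P K K2TOG K K2TOG P K P K K2TOG K K2TOG P K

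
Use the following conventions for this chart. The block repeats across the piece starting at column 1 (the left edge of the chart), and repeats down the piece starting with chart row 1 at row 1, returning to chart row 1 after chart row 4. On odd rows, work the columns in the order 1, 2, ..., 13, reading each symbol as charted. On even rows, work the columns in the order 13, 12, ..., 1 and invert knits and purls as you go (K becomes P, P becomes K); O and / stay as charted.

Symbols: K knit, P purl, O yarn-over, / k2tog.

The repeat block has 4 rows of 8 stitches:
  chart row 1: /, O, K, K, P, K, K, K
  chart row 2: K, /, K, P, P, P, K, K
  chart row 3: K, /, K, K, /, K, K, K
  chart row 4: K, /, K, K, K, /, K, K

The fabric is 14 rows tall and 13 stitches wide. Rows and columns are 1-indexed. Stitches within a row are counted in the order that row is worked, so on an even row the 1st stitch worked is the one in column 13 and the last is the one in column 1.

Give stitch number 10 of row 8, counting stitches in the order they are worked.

Row 8 uses chart row ((8-1) mod 4)+1 = 4. Row 8 is even, so WS.
Chart row 4 tiled across columns 1-13: K / K K K / K K K / K K K
WS row: flip the tiled sequence (start at column 13) and apply K<->P; O and / stay.
Row 8 as worked: P P P / P P P / P P P / P
Counting 10 along the worked row gives P.

Result:
P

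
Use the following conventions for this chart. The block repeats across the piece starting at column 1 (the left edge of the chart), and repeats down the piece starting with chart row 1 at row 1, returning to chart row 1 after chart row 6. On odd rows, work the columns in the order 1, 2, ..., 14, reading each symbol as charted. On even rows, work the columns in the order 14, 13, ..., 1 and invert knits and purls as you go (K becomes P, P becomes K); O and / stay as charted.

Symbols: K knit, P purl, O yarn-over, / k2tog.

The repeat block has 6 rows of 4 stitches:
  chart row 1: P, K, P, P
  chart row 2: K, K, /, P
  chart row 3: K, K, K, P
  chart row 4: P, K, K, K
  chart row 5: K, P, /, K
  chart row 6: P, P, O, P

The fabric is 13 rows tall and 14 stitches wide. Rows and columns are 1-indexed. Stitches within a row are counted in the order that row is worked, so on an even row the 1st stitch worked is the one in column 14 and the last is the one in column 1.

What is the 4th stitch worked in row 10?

Stitch:
P

Derivation:
Row 10 uses chart row ((10-1) mod 6)+1 = 4. Row 10 is even, so WS.
Chart row 4 tiled across columns 1-14: P K K K P K K K P K K K P K
WS row: flip the tiled sequence (start at column 14) and apply K<->P; O and / stay.
Row 10 as worked: P K P P P K P P P K P P P K
Counting 4 along the worked row gives P.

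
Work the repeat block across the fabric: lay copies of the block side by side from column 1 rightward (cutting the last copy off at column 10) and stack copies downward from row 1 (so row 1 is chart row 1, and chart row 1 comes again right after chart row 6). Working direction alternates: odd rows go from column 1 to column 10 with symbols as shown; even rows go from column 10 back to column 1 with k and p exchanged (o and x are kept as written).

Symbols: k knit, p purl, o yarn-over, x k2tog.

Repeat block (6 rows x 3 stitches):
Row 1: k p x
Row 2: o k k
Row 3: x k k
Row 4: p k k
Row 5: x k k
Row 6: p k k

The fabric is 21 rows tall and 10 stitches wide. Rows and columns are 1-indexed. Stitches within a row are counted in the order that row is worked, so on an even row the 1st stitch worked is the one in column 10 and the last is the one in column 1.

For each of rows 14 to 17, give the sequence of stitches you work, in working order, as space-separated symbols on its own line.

== ROWS AS WORKED ==
o p p o p p o p p o
x k k x k k x k k x
k p p k p p k p p k
x k k x k k x k k x

Derivation:
Row 14: chart row 2, WS - tiled (columns 1-10): o k k o k k o k k o; work from column 10 back to 1 with k<->p swapped.
Row 15: chart row 3, RS - tile across columns 1-10 and work as-is.
Row 16: chart row 4, WS - tiled (columns 1-10): p k k p k k p k k p; work from column 10 back to 1 with k<->p swapped.
Row 17: chart row 5, RS - tile across columns 1-10 and work as-is.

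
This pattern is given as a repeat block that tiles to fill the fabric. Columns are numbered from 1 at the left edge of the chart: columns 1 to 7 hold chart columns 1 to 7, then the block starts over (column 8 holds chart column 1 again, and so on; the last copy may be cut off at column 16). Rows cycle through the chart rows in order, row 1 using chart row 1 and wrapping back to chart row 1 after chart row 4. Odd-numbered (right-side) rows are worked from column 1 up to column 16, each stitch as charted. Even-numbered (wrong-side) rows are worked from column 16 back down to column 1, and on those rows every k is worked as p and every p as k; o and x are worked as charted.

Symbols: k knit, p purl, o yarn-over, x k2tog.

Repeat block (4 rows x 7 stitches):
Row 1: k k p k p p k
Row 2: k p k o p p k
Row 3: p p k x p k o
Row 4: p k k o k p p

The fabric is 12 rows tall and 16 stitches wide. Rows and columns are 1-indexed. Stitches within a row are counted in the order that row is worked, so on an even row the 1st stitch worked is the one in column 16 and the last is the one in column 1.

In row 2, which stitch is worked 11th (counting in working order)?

For row 2: chart row = ((2-1) mod 4) + 1 = 2; this is a WS (even) row.
Chart row 2 tiled across columns 1-16: k p k o p p k k p k o p p k k p
WS: work from column 16 back to column 1 (reverse the tiled row), swapping k<->p (o and x unchanged).
Row 2 as worked: k p p k k o p k p p k k o p k p
The 11th stitch worked is k.

== STITCH ==
k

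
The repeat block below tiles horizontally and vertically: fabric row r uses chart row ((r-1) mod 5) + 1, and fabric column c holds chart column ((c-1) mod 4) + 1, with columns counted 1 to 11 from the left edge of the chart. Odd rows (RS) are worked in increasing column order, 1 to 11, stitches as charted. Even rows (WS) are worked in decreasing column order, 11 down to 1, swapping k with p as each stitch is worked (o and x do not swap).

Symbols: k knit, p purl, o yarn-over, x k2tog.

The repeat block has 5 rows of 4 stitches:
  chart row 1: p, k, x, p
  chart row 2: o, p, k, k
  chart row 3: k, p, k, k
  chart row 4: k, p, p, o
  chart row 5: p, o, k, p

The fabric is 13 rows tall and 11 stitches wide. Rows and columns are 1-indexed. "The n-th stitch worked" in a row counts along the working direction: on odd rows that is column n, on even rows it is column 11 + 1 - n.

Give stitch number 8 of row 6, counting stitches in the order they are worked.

Row 6 uses chart row ((6-1) mod 5)+1 = 1. Row 6 is even, so WS.
Chart row 1 tiled across columns 1-11: p k x p p k x p p k x
Wrong side: read the tiled row from column 11 down to 1 and exchange k with p (leave o, x).
Row 6 as worked: x p k k x p k k x p k
Stitch 8 in working order -> k

== STITCH ==
k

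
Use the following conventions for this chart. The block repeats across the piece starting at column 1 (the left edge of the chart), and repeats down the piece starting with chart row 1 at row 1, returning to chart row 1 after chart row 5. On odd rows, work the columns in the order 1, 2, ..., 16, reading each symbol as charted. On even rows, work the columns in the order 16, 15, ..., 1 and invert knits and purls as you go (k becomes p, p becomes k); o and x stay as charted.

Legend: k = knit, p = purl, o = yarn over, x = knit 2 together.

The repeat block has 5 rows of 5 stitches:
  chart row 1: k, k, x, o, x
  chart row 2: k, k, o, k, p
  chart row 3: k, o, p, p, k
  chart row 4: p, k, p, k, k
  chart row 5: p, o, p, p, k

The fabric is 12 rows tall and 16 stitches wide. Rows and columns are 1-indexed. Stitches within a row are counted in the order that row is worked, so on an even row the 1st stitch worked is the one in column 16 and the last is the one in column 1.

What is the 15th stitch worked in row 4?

== STITCH ==
p

Derivation:
Row 4: (4-1) mod 5 = 3, so use chart row 4. Even row -> WS.
Chart row 4 tiled across columns 1-16: p k p k k p k p k k p k p k k p
WS: work from column 16 back to column 1 (reverse the tiled row), swapping k<->p (o and x unchanged).
Row 4 as worked: k p p k p k p p k p k p p k p k
Counting 15 along the worked row gives p.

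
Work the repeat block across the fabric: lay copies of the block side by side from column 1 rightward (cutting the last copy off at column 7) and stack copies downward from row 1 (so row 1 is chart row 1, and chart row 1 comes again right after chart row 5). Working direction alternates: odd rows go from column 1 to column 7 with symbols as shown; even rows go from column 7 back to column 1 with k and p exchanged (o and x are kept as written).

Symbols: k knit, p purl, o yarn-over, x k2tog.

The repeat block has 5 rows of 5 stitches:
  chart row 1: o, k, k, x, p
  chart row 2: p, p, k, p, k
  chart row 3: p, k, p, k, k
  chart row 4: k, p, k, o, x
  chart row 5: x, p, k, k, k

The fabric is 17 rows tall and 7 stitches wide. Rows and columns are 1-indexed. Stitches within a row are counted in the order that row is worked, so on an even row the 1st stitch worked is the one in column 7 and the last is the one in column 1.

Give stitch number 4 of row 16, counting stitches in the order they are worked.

Result:
x

Derivation:
Row 16 uses chart row ((16-1) mod 5)+1 = 1. Row 16 is even, so WS.
Chart row 1 tiled across columns 1-7: o k k x p o k
Wrong side: read the tiled row from column 7 down to 1 and exchange k with p (leave o, x).
Row 16 as worked: p o k x p p o
The 4th stitch worked is x.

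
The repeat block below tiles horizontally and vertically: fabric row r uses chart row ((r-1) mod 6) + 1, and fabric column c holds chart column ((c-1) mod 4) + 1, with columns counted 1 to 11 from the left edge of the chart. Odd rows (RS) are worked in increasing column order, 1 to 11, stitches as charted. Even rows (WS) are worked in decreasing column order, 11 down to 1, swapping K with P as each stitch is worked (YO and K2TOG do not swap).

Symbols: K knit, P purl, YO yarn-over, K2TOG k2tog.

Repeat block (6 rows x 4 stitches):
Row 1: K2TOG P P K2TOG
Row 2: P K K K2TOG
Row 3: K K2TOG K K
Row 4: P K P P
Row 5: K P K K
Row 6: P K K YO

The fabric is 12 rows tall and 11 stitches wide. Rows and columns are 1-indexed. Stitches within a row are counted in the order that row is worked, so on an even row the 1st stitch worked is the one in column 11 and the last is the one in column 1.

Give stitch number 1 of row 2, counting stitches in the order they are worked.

Row 2 uses chart row ((2-1) mod 6)+1 = 2. Row 2 is even, so WS.
Chart row 2 tiled across columns 1-11: P K K K2TOG P K K K2TOG P K K
WS row: flip the tiled sequence (start at column 11) and apply K<->P; YO and K2TOG stay.
Row 2 as worked: P P K K2TOG P P K K2TOG P P K
Counting 1 along the worked row gives P.

Result:
P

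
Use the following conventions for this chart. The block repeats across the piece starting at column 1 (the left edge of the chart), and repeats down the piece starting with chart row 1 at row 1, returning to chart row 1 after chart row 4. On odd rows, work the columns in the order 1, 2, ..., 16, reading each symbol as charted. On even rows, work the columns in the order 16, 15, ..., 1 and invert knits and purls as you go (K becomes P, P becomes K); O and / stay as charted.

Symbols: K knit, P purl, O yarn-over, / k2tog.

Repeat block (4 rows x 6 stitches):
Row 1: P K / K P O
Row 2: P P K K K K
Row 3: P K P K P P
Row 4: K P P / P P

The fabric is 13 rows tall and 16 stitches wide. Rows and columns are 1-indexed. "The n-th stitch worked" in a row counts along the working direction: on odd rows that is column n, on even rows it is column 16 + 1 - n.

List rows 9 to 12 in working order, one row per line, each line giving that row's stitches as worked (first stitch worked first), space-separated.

Row 9: chart row 1, RS - tile across columns 1-16 and work as-is.
Row 10: chart row 2, WS - tiled (columns 1-16): P P K K K K P P K K K K P P K K; work from column 16 back to 1 with K<->P swapped.
Row 11: chart row 3, RS - tile across columns 1-16 and work as-is.
Row 12: chart row 4, WS - tiled (columns 1-16): K P P / P P K P P / P P K P P /; work from column 16 back to 1 with K<->P swapped.

Rows as worked:
P K / K P O P K / K P O P K / K
P P K K P P P P K K P P P P K K
P K P K P P P K P K P P P K P K
/ K K P K K / K K P K K / K K P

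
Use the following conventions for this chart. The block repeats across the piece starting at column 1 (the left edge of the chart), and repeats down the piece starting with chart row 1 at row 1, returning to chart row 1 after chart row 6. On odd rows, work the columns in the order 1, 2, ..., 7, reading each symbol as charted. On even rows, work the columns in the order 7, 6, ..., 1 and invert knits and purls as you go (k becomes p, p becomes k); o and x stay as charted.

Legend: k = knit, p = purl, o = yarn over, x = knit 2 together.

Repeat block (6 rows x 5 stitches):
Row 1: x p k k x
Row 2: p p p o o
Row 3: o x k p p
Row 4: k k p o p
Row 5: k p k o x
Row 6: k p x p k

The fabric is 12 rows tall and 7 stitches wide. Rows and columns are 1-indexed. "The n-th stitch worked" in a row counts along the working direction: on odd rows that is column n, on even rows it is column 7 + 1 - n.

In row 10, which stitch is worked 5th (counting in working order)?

Row 10 uses chart row ((10-1) mod 6)+1 = 4. Row 10 is even, so WS.
Chart row 4 tiled across columns 1-7: k k p o p k k
WS row: flip the tiled sequence (start at column 7) and apply k<->p; o and x stay.
Row 10 as worked: p p k o k p p
Stitch 5 in working order -> k

== STITCH ==
k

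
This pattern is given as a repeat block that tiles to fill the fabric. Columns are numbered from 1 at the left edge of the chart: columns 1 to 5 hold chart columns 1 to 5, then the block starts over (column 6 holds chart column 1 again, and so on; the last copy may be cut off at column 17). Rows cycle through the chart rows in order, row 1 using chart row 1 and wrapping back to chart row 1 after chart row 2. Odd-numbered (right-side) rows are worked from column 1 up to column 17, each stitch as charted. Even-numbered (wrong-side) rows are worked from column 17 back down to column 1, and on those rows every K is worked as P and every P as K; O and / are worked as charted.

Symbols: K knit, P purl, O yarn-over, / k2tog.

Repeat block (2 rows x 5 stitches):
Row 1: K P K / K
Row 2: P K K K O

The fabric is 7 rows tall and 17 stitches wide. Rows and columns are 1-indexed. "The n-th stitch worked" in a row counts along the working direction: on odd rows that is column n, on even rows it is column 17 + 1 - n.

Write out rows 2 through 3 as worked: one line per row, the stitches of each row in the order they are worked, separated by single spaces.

Row 2: chart row 2, WS - tiled (columns 1-17): P K K K O P K K K O P K K K O P K; work from column 17 back to 1 with K<->P swapped.
Row 3: chart row 1, RS - tile across columns 1-17 and work as-is.

Rows as worked:
P K O P P P K O P P P K O P P P K
K P K / K K P K / K K P K / K K P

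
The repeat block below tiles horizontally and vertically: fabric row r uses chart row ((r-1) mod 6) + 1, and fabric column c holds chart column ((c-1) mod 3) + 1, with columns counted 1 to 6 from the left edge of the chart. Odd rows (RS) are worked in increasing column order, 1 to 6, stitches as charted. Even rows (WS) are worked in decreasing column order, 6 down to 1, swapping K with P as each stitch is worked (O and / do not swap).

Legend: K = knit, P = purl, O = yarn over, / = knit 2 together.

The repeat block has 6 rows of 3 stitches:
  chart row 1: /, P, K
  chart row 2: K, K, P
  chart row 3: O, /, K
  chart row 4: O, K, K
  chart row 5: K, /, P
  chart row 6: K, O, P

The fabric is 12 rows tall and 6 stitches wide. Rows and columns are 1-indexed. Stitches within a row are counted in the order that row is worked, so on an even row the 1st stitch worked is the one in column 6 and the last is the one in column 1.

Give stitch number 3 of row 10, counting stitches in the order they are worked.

Result:
O

Derivation:
For row 10: chart row = ((10-1) mod 6) + 1 = 4; this is a WS (even) row.
Chart row 4 tiled across columns 1-6: O K K O K K
WS row: flip the tiled sequence (start at column 6) and apply K<->P; O and / stay.
Row 10 as worked: P P O P P O
The 3rd stitch worked is O.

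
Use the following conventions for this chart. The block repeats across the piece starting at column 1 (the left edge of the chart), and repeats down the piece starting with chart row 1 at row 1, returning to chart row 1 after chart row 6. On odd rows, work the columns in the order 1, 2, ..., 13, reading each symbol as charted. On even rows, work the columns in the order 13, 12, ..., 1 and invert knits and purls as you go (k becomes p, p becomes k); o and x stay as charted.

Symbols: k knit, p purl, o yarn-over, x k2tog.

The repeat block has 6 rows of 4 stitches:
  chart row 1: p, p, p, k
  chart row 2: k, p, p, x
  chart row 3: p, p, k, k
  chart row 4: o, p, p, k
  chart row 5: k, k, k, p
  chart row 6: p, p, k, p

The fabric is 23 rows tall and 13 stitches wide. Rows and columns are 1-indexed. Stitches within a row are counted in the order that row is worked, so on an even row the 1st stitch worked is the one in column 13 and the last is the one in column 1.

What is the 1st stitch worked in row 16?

Row 16 uses chart row ((16-1) mod 6)+1 = 4. Row 16 is even, so WS.
Chart row 4 tiled across columns 1-13: o p p k o p p k o p p k o
Wrong side: read the tiled row from column 13 down to 1 and exchange k with p (leave o, x).
Row 16 as worked: o p k k o p k k o p k k o
Stitch 1 in working order -> o

Stitch:
o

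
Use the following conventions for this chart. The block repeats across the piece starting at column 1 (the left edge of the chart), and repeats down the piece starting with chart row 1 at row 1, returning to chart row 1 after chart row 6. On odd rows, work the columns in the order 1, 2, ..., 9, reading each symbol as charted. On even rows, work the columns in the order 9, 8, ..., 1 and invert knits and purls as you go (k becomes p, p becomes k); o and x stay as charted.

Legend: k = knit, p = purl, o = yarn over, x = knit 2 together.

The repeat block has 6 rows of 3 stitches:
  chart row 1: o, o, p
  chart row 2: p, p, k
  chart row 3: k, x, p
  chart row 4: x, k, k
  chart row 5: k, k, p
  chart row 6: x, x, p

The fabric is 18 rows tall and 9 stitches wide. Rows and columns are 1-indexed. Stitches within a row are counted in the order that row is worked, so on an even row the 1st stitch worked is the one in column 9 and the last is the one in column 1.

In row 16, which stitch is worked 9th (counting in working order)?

== STITCH ==
x

Derivation:
For row 16: chart row = ((16-1) mod 6) + 1 = 4; this is a WS (even) row.
Chart row 4 tiled across columns 1-9: x k k x k k x k k
WS row: flip the tiled sequence (start at column 9) and apply k<->p; o and x stay.
Row 16 as worked: p p x p p x p p x
Counting 9 along the worked row gives x.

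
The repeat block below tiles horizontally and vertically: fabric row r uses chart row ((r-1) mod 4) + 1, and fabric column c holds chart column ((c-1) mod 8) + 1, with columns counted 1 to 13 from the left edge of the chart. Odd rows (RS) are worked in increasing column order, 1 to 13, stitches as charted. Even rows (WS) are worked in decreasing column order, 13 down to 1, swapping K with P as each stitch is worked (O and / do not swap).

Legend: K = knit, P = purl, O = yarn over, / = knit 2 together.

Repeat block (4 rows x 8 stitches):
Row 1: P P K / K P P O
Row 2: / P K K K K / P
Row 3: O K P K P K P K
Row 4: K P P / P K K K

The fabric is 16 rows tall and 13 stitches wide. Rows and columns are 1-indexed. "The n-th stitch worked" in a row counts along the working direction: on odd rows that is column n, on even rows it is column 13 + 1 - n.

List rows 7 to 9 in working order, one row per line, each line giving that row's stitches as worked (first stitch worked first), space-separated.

== ROWS AS WORKED ==
O K P K P K P K O K P K P
K / K K P P P P K / K K P
P P K / K P P O P P K / K

Derivation:
Row 7: chart row 3, RS - tile across columns 1-13 and work as-is.
Row 8: chart row 4, WS - tiled (columns 1-13): K P P / P K K K K P P / P; work from column 13 back to 1 with K<->P swapped.
Row 9: chart row 1, RS - tile across columns 1-13 and work as-is.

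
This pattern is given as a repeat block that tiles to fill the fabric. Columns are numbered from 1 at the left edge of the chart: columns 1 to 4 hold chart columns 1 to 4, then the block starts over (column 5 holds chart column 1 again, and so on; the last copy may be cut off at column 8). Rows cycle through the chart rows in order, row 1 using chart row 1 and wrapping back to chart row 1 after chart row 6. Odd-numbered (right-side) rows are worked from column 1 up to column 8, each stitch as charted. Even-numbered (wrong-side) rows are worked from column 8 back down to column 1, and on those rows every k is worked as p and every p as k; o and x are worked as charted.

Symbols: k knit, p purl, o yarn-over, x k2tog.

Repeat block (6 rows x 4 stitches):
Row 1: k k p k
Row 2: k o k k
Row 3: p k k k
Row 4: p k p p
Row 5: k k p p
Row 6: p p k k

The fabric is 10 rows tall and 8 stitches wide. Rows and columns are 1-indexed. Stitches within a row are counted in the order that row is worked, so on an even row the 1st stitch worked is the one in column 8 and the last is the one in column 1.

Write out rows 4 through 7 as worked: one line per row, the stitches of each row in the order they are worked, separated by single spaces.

Result:
k k p k k k p k
k k p p k k p p
p p k k p p k k
k k p k k k p k

Derivation:
Row 4: chart row 4, WS - tiled (columns 1-8): p k p p p k p p; work from column 8 back to 1 with k<->p swapped.
Row 5: chart row 5, RS - tile across columns 1-8 and work as-is.
Row 6: chart row 6, WS - tiled (columns 1-8): p p k k p p k k; work from column 8 back to 1 with k<->p swapped.
Row 7: chart row 1, RS - tile across columns 1-8 and work as-is.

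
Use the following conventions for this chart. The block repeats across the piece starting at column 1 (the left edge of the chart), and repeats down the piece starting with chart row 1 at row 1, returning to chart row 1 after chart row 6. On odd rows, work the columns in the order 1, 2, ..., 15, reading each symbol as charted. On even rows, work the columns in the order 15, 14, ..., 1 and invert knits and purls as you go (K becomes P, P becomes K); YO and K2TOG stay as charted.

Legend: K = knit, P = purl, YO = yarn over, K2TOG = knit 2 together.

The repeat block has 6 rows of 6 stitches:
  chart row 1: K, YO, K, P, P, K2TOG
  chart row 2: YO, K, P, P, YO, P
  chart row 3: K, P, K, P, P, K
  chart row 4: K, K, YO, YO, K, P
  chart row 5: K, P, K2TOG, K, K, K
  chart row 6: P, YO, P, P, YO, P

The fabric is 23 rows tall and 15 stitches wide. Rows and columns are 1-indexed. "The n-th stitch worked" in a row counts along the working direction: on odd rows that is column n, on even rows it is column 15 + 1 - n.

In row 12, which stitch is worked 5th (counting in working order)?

Stitch:
YO

Derivation:
Row 12: (12-1) mod 6 = 5, so use chart row 6. Even row -> WS.
Chart row 6 tiled across columns 1-15: P YO P P YO P P YO P P YO P P YO P
Wrong side: read the tiled row from column 15 down to 1 and exchange K with P (leave YO, K2TOG).
Row 12 as worked: K YO K K YO K K YO K K YO K K YO K
The 5th stitch worked is YO.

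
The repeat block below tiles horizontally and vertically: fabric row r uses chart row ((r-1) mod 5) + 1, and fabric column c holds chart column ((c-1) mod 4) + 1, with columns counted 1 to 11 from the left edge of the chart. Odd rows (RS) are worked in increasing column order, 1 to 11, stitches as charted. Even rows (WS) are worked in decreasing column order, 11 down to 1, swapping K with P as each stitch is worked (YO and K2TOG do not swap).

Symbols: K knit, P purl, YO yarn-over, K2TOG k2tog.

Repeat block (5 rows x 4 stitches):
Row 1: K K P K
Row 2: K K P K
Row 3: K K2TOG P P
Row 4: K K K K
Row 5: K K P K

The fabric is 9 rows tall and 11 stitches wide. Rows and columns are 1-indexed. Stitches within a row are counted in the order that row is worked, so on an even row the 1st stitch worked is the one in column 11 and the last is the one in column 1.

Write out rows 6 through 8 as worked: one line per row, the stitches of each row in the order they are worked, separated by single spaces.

== ROWS AS WORKED ==
K P P P K P P P K P P
K K P K K K P K K K P
K K2TOG P K K K2TOG P K K K2TOG P

Derivation:
Row 6: chart row 1, WS - tiled (columns 1-11): K K P K K K P K K K P; work from column 11 back to 1 with K<->P swapped.
Row 7: chart row 2, RS - tile across columns 1-11 and work as-is.
Row 8: chart row 3, WS - tiled (columns 1-11): K K2TOG P P K K2TOG P P K K2TOG P; work from column 11 back to 1 with K<->P swapped.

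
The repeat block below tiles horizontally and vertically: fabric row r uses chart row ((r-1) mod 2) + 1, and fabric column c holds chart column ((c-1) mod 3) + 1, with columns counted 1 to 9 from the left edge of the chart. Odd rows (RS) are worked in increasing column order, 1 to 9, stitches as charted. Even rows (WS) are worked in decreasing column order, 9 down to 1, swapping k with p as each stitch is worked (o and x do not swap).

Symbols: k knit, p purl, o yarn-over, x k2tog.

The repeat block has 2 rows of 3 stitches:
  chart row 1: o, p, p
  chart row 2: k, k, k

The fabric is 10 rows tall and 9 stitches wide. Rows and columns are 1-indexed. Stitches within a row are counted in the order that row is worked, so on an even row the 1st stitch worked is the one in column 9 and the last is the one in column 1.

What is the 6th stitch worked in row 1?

== STITCH ==
p

Derivation:
Row 1 uses chart row ((1-1) mod 2)+1 = 1. Row 1 is odd, so RS.
Chart row 1 tiled across columns 1-9: o p p o p p o p p
RS: work column 1 to column 9, symbols as charted — the tiled row is the row as worked.
Stitch 6 in working order -> p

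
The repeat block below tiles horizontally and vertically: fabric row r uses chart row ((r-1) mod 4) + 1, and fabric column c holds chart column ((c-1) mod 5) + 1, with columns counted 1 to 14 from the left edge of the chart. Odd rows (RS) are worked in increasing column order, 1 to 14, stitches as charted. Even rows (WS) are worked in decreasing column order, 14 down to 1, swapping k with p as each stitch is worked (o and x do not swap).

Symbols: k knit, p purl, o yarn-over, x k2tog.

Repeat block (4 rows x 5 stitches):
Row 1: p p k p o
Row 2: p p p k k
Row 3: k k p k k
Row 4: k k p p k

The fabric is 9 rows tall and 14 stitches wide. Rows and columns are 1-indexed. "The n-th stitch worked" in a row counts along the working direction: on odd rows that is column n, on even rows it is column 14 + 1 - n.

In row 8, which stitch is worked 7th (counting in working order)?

Result:
k

Derivation:
For row 8: chart row = ((8-1) mod 4) + 1 = 4; this is a WS (even) row.
Chart row 4 tiled across columns 1-14: k k p p k k k p p k k k p p
WS: work from column 14 back to column 1 (reverse the tiled row), swapping k<->p (o and x unchanged).
Row 8 as worked: k k p p p k k p p p k k p p
Counting 7 along the worked row gives k.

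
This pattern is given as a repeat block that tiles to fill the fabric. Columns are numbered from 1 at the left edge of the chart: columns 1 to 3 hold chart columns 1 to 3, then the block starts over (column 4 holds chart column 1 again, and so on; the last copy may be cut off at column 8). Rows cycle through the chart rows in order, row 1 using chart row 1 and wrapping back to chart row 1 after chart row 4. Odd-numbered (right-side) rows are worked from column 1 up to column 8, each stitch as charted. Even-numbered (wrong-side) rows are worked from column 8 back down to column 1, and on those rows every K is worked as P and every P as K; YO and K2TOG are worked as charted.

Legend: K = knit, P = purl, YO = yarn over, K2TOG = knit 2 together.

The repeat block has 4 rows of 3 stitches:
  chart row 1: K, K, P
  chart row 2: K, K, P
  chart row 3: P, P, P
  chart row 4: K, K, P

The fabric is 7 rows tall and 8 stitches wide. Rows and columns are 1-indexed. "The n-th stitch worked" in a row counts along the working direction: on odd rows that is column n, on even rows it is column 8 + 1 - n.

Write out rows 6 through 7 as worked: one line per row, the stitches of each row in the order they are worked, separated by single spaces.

Row 6: chart row 2, WS - tiled (columns 1-8): K K P K K P K K; work from column 8 back to 1 with K<->P swapped.
Row 7: chart row 3, RS - tile across columns 1-8 and work as-is.

Rows as worked:
P P K P P K P P
P P P P P P P P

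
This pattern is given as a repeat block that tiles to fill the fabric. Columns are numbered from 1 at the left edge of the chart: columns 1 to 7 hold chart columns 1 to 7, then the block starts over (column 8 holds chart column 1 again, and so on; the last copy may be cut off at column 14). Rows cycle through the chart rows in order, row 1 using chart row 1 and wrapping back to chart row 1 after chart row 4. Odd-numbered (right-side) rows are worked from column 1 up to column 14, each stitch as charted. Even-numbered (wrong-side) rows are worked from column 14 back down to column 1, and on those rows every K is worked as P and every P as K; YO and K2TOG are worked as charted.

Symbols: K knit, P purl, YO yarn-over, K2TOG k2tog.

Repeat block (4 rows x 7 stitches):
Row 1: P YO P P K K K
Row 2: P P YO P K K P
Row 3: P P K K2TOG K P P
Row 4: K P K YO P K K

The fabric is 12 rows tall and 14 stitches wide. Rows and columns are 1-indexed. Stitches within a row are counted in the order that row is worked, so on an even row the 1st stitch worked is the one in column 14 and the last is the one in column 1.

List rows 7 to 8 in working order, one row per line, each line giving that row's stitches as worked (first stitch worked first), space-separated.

Row 7: chart row 3, RS - tile across columns 1-14 and work as-is.
Row 8: chart row 4, WS - tiled (columns 1-14): K P K YO P K K K P K YO P K K; work from column 14 back to 1 with K<->P swapped.

Result:
P P K K2TOG K P P P P K K2TOG K P P
P P K YO P K P P P K YO P K P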